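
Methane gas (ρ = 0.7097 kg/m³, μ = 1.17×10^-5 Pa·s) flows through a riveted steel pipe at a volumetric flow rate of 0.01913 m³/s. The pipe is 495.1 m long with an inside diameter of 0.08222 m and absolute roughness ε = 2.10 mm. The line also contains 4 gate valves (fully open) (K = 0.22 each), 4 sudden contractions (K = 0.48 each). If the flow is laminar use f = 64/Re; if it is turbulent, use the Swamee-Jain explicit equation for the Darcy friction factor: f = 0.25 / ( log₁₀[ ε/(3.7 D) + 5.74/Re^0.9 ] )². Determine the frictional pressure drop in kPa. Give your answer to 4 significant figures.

ΔP ≈ 1.570 kPa

Cross-sectional area A = πD²/4 = π(0.08222)²/4 = 0.005309 m²; mean velocity V = Q/A = 0.01913/0.005309 = 3.603 m/s.
Reynolds number Re = ρVD/μ = 0.7097 · 3.603 · 0.08222 / 1.17e-05 = 1.797e+04.
Re > 4000 → turbulent. Relative roughness ε/D = 0.0021/0.08222 = 0.0255. Swamee-Jain: f = 0.25/(log₁₀[0.0255/3.7 + 5.74/1.797e+04^0.9])² = 0.25/(log₁₀[0.0069 + 0.000851])² = 0.25/(-2.11)² = 0.05613.
Total minor-loss coefficient ΣK = 4·0.22 + 4·0.48 = 2.8.
ΔP = [f·L/D + ΣK]·(ρV²/2) = [0.05613·495.1/0.08222 + 2.8]·(0.7097·3.603²/2) = [338 + 2.8]·4.607 = 1570 Pa.
ΔP = 1570 Pa = 1.570 kPa.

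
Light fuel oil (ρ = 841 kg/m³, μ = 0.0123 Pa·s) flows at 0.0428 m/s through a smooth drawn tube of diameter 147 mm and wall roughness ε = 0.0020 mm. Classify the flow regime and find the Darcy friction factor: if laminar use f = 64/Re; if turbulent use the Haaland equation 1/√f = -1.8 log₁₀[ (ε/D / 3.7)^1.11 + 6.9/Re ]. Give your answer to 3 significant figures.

Re = ρVD/μ = 841·0.0428·0.147/0.0123 = 430.2.
Re < 2300 → laminar, so f = 64/Re = 0.1488 (roughness is irrelevant in laminar flow).

f ≈ 0.149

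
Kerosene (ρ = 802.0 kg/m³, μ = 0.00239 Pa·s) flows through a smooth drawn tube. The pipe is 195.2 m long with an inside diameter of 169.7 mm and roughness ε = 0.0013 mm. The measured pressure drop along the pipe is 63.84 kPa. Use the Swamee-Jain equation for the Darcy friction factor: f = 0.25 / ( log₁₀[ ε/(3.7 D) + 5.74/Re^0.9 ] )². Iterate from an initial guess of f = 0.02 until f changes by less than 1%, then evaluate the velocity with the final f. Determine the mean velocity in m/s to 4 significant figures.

V ≈ 2.926 m/s

Rearranging Darcy-Weisbach: V = √(2·ΔP·D/(f·L·ρ)). With ε/D = 1.3e-06/0.1697 = 7.66e-06, iterate starting from f = 0.02:
  f = 0.02 → V = √(2·6.384e+04·0.1697/(0.02·195.2·802)) = 2.631 m/s; Re = ρVD/μ = 1.498e+05; f → 0.0165
  f = 0.0165 → V = 2.896 m/s; Re = 1.649e+05; f → 0.0162
  f = 0.0162 → V = 2.923 m/s; Re = 1.665e+05; f → 0.01617
Converged (Δf/f < 1%). With the final f = 0.01617: V = √(2·6.384e+04·0.1697/(0.01617·195.2·802)) = 2.926 m/s.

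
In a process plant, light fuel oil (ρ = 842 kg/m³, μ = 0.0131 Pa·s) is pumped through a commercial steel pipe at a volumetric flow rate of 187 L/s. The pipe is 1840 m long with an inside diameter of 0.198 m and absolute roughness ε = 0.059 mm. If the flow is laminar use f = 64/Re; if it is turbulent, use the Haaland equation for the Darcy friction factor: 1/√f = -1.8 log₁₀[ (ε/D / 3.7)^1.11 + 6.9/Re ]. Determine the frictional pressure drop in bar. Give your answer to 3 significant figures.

ΔP ≈ 28.9 bar

Q = 187 L/s = 187/1000 = 0.187 m³/s.
Cross-sectional area A = πD²/4 = π(0.198)²/4 = 0.03079 m²; mean velocity V = Q/A = 0.187/0.03079 = 6.073 m/s.
Reynolds number Re = ρVD/μ = 842 · 6.073 · 0.198 / 0.0131 = 7.729e+04.
Re > 4000 → turbulent. Relative roughness ε/D = 5.9e-05/0.198 = 0.000298. Haaland: 1/√f = -1.8 log₁₀[(0.000298/3.7)^1.11 + 6.9/7.729e+04] = -1.8 log₁₀[2.86e-05 + 8.93e-05] = 7.072, so f = 0.02.
Darcy-Weisbach: ΔP = f(L/D)(ρV²/2) = 0.02·(1840/0.198)·(842·6.073²/2) = 0.02·9293·1.553e+04 = 2.886e+06 Pa.
ΔP = 2.886e+06 Pa = 28.9 bar.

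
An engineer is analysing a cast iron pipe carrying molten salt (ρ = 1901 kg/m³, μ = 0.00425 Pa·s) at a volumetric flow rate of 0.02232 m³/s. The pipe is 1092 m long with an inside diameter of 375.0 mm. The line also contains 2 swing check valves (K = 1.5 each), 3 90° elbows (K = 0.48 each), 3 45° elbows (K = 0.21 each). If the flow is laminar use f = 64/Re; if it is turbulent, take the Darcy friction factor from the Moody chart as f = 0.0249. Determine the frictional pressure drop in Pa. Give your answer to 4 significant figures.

Cross-sectional area A = πD²/4 = π(0.375)²/4 = 0.1104 m²; mean velocity V = Q/A = 0.02232/0.1104 = 0.2021 m/s.
Reynolds number Re = ρVD/μ = 1901 · 0.2021 · 0.375 / 0.00425 = 3.39e+04.
Re > 4000 → turbulent; use the Moody-chart value f = 0.0249.
Total minor-loss coefficient ΣK = 2·1.5 + 3·0.48 + 3·0.21 = 5.07.
ΔP = [f·L/D + ΣK]·(ρV²/2) = [0.0249·1092/0.375 + 5.07]·(1901·0.2021²/2) = [72.51 + 5.07]·38.82 = 3011 Pa.

ΔP ≈ 3011 Pa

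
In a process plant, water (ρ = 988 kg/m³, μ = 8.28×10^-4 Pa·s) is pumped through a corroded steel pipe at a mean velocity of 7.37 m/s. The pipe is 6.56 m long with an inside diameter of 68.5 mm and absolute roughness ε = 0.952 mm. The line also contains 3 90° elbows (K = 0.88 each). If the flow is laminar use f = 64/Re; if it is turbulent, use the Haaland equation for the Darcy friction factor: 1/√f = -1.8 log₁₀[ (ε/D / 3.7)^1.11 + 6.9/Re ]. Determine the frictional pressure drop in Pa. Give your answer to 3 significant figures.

Reynolds number Re = ρVD/μ = 988 · 7.37 · 0.0685 / 0.000828 = 6.024e+05.
Re > 4000 → turbulent. Relative roughness ε/D = 0.000952/0.0685 = 0.0139. Haaland: 1/√f = -1.8 log₁₀[(0.0139/3.7)^1.11 + 6.9/6.024e+05] = -1.8 log₁₀[0.00203 + 1.15e-05] = 4.841, so f = 0.04267.
Total minor-loss coefficient ΣK = 3·0.88 = 2.64.
ΔP = [f·L/D + ΣK]·(ρV²/2) = [0.04267·6.56/0.0685 + 2.64]·(988·7.37²/2) = [4.086 + 2.64]·2.683e+04 = 1.805e+05 Pa.

ΔP ≈ 180000 Pa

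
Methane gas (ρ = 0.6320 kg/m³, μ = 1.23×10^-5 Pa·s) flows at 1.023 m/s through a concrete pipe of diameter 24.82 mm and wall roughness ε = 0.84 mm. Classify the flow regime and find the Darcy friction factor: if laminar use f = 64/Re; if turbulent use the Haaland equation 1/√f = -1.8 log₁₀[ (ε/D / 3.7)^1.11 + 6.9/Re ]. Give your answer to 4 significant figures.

Re = ρVD/μ = 0.632·1.023·0.02482/1.23e-05 = 1305.
Re < 2300 → laminar, so f = 64/Re = 0.04906 (roughness is irrelevant in laminar flow).

f ≈ 0.04906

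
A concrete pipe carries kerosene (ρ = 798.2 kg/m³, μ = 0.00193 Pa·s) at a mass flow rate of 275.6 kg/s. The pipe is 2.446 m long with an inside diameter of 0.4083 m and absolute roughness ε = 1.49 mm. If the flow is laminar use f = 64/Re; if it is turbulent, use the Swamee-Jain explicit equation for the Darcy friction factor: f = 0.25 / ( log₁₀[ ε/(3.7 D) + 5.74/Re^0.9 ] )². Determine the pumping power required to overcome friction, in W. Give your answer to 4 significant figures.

A = πD²/4 = π(0.4083)²/4 = 0.1309 m²; mean velocity V = ṁ/(ρA) = 275.6/(798.2 · 0.1309) = 2.637 m/s.
Reynolds number Re = ρVD/μ = 798.2 · 2.637 · 0.4083 / 0.00193 = 4.453e+05.
Re > 4000 → turbulent. Relative roughness ε/D = 0.00149/0.4083 = 0.00365. Swamee-Jain: f = 0.25/(log₁₀[0.00365/3.7 + 5.74/4.453e+05^0.9])² = 0.25/(log₁₀[0.000986 + 4.73e-05])² = 0.25/(-2.986)² = 0.02805.
Darcy-Weisbach: ΔP = f(L/D)(ρV²/2) = 0.02805·(2.446/0.4083)·(798.2·2.637²/2) = 0.02805·5.991·2775 = 466.3 Pa.
Q = ṁ/ρ = 275.6/798.2 = 0.3453 m³/s.
Pumping power P = QΔP = 0.3453·466.3 = 161.00 W = 161.0 W.

P ≈ 161.0 W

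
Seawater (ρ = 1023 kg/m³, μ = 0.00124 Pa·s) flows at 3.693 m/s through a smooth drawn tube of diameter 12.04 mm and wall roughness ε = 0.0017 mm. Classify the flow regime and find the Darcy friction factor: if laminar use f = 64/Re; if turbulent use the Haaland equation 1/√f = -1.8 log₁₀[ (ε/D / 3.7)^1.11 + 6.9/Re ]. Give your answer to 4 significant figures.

f ≈ 0.02257

Re = ρVD/μ = 1023·3.693·0.01204/0.00124 = 3.668e+04.
Re > 4000 → turbulent. ε/D = 1.7e-06/0.01204 = 0.000141; Haaland: 1/√f = -1.8 log₁₀[1.25e-05 + 0.000188] = 6.656, so f = 0.02257.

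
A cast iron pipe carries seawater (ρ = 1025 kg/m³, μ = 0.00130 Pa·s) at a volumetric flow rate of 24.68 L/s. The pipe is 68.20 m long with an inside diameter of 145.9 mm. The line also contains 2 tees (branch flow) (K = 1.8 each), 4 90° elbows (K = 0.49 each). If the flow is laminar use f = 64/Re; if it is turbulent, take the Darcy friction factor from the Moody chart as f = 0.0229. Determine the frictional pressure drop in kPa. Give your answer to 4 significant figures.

ΔP ≈ 18.16 kPa

Q = 24.68 L/s = 24.68/1000 = 0.02468 m³/s.
Cross-sectional area A = πD²/4 = π(0.1459)²/4 = 0.01672 m²; mean velocity V = Q/A = 0.02468/0.01672 = 1.476 m/s.
Reynolds number Re = ρVD/μ = 1025 · 1.476 · 0.1459 / 0.0013 = 1.698e+05.
Re > 4000 → turbulent; use the Moody-chart value f = 0.0229.
Total minor-loss coefficient ΣK = 2·1.8 + 4·0.49 = 5.56.
ΔP = [f·L/D + ΣK]·(ρV²/2) = [0.0229·68.2/0.1459 + 5.56]·(1025·1.476²/2) = [10.7 + 5.56]·1117 = 1.816e+04 Pa.
ΔP = 1.816e+04 Pa = 18.16 kPa.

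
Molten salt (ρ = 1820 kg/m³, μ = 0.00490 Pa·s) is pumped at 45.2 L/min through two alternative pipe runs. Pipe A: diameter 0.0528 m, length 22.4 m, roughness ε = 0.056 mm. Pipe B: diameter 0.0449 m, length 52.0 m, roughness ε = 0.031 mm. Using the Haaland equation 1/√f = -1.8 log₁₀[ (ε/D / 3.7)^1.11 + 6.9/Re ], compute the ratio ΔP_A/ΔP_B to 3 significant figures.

ΔP_A/ΔP_B ≈ 0.202

Pipe A: V = Q/A = 0.0007533/0.00219 = 0.3441 m/s; Re = 6747; ε/D = 0.00106; Haaland → f = 0.03563; ΔP_A = f(L/D)(ρV²/2) = 1628 Pa.
Pipe B: V = Q/A = 0.0007533/0.001583 = 0.4758 m/s; Re = 7935; ε/D = 0.00069; Haaland → f = 0.03371; ΔP_B = f(L/D)(ρV²/2) = 8042 Pa.
ΔP_A/ΔP_B = 1628/8042 = 0.202.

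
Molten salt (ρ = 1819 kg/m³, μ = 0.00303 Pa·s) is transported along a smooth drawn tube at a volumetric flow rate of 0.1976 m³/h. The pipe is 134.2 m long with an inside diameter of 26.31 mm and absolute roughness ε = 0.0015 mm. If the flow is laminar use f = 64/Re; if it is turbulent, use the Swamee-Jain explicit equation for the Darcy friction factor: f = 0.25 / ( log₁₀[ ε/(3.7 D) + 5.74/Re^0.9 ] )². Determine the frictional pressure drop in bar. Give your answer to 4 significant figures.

Q = 0.1976 m³/h = 0.1976/3600 = 5.489e-05 m³/s.
Cross-sectional area A = πD²/4 = π(0.02631)²/4 = 0.0005437 m²; mean velocity V = Q/A = 5.489e-05/0.0005437 = 0.101 m/s.
Reynolds number Re = ρVD/μ = 1819 · 0.101 · 0.02631 / 0.00303 = 1595.
Re < 2300 → laminar flow, so f = 64/Re = 64/1595 = 0.04013 (the turbulent correlation is not needed).
Darcy-Weisbach: ΔP = f(L/D)(ρV²/2) = 0.04013·(134.2/0.02631)·(1819·0.101²/2) = 0.04013·5101·9.271 = 1898 Pa.
ΔP = 1898 Pa = 0.01898 bar.

ΔP ≈ 0.01898 bar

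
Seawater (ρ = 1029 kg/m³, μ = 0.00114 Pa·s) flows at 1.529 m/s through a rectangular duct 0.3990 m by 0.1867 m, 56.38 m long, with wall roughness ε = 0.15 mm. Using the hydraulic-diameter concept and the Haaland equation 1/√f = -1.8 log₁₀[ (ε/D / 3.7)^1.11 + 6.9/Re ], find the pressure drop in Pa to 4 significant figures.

ΔP ≈ 4910 Pa

Hydraulic diameter D_h = 4A/P = 4·(0.399·0.1867)/(2·(0.399+0.1867)) = 0.298/1.171 = 0.2544 m.
Re = ρVD_h/μ = 1029·1.529·0.2544/0.00114 = 3.511e+05.
ε/D_h = 0.00015/0.2544 = 0.00059; Haaland gives 1/√f = -1.8 log₁₀[6.09e-05+1.97e-05] = 7.369, so f = 0.01842.
ΔP = f(L/D_h)(ρV²/2) = 0.01842·56.38/0.2544·1203 = 4910 Pa.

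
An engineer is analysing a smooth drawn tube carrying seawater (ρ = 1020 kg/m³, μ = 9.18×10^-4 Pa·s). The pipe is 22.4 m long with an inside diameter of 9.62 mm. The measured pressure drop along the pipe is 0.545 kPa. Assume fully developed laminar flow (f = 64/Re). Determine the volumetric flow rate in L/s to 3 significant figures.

For laminar flow, f = 64/Re with Re = ρVD/μ, so Darcy-Weisbach reduces to ΔP = 32μLV/D². Solving for V: V = ΔP·D²/(32μL) = 545·(0.00962)²/(32·0.000918·22.4) = 0.07665 m/s.
Check: Re = ρVD/μ = 1020·0.07665·0.00962/0.000918 = 819.3 < 2300, so the laminar assumption holds.
Q = V·A = 0.07665·(π/4·0.00962²) = 5.571e-06 m³/s = 0.00557 L/s.

Q ≈ 0.00557 L/s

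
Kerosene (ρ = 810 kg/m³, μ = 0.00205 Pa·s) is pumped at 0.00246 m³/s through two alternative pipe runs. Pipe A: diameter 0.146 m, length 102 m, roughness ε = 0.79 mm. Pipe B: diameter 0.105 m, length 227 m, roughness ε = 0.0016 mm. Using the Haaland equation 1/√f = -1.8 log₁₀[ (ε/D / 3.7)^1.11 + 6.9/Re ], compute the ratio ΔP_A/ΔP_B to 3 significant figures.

ΔP_A/ΔP_B ≈ 0.114

Pipe A: V = Q/A = 0.00246/0.01674 = 0.1469 m/s; Re = 8477; ε/D = 0.00541; Haaland → f = 0.03892; ΔP_A = f(L/D)(ρV²/2) = 237.8 Pa.
Pipe B: V = Q/A = 0.00246/0.008659 = 0.2841 m/s; Re = 1.179e+04; ε/D = 1.52e-05; Haaland → f = 0.02955; ΔP_B = f(L/D)(ρV²/2) = 2088 Pa.
ΔP_A/ΔP_B = 237.8/2088 = 0.114.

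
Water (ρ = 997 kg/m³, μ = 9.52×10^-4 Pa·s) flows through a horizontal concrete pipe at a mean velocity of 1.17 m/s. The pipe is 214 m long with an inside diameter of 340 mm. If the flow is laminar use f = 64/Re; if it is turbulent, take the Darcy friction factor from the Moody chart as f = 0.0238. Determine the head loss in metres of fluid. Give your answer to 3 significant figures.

Reynolds number Re = ρVD/μ = 997 · 1.17 · 0.34 / 0.000952 = 4.166e+05.
Re > 4000 → turbulent; use the Moody-chart value f = 0.0238.
Darcy-Weisbach: ΔP = f(L/D)(ρV²/2) = 0.0238·(214/0.34)·(997·1.17²/2) = 0.0238·629.4·682.4 = 1.022e+04 Pa.
Head loss h_f = ΔP/(ρg) = 1.022e+04/(997·9.81) = 1.05 m.

h_f ≈ 1.05 m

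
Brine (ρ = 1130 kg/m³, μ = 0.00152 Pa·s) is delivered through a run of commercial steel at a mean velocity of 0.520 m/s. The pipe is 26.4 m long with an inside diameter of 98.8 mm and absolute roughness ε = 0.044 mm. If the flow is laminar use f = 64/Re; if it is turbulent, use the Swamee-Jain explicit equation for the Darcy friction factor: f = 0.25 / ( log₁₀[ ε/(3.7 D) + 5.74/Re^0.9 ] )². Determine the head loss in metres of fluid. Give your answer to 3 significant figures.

Reynolds number Re = ρVD/μ = 1130 · 0.52 · 0.0988 / 0.00152 = 3.819e+04.
Re > 4000 → turbulent. Relative roughness ε/D = 4.4e-05/0.0988 = 0.000445. Swamee-Jain: f = 0.25/(log₁₀[0.000445/3.7 + 5.74/3.819e+04^0.9])² = 0.25/(log₁₀[0.00012 + 0.000432])² = 0.25/(-3.258)² = 0.02355.
Darcy-Weisbach: ΔP = f(L/D)(ρV²/2) = 0.02355·(26.4/0.0988)·(1130·0.52²/2) = 0.02355·267.2·152.8 = 961.4 Pa.
Head loss h_f = ΔP/(ρg) = 961.4/(1130·9.81) = 0.0867 m.

h_f ≈ 0.0867 m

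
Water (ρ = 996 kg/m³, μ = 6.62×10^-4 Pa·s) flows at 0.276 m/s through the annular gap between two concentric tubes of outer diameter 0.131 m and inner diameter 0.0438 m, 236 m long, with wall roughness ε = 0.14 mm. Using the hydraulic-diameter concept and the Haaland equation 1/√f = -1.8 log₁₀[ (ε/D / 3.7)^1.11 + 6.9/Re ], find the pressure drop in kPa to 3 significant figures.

ΔP ≈ 2.70 kPa

Hydraulic diameter D_h = 4A/P = D_o - D_i = 0.131 - 0.0438 = 0.0872 m.
Re = ρVD_h/μ = 996·0.276·0.0872/0.000662 = 3.621e+04.
ε/D_h = 0.00014/0.0872 = 0.00161; Haaland gives 1/√f = -1.8 log₁₀[0.000185+0.000191] = 6.165, so f = 0.02631.
ΔP = f(L/D_h)(ρV²/2) = 0.02631·236/0.0872·37.94 = 2701 Pa.
ΔP = 2.70 kPa.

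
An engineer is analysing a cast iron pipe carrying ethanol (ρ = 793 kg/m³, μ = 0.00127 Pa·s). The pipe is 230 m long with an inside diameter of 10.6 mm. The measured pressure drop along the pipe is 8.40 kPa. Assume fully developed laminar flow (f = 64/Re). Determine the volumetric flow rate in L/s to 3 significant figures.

For laminar flow, f = 64/Re with Re = ρVD/μ, so Darcy-Weisbach reduces to ΔP = 32μLV/D². Solving for V: V = ΔP·D²/(32μL) = 8400·(0.0106)²/(32·0.00127·230) = 0.101 m/s.
Check: Re = ρVD/μ = 793·0.101·0.0106/0.00127 = 668.3 < 2300, so the laminar assumption holds.
Q = V·A = 0.101·(π/4·0.0106²) = 8.911e-06 m³/s = 0.00891 L/s.

Q ≈ 0.00891 L/s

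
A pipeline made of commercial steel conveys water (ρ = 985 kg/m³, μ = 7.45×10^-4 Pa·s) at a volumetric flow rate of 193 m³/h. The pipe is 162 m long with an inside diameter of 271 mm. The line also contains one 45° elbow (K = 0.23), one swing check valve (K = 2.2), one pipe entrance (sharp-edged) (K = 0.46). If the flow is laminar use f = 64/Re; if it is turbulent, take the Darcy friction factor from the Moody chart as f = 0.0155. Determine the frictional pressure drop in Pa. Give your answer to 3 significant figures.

Q = 193 m³/h = 193/3600 = 0.05361 m³/s.
Cross-sectional area A = πD²/4 = π(0.271)²/4 = 0.05768 m²; mean velocity V = Q/A = 0.05361/0.05768 = 0.9295 m/s.
Reynolds number Re = ρVD/μ = 985 · 0.9295 · 0.271 / 0.000745 = 3.33e+05.
Re > 4000 → turbulent; use the Moody-chart value f = 0.0155.
Total minor-loss coefficient ΣK = 1·0.23 + 1·2.2 + 1·0.46 = 2.89.
ΔP = [f·L/D + ΣK]·(ρV²/2) = [0.0155·162/0.271 + 2.89]·(985·0.9295²/2) = [9.266 + 2.89]·425.5 = 5172 Pa.

ΔP ≈ 5170 Pa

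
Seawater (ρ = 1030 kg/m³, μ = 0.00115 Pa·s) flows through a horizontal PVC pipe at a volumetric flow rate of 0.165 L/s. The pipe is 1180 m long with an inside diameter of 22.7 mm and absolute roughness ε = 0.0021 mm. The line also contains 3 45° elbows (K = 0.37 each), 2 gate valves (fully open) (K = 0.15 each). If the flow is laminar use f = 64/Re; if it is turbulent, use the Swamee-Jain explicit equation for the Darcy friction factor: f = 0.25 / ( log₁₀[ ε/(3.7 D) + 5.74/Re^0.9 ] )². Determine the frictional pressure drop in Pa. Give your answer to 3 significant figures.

Q = 0.165 L/s = 0.165/1000 = 0.000165 m³/s.
Cross-sectional area A = πD²/4 = π(0.0227)²/4 = 0.0004047 m²; mean velocity V = Q/A = 0.000165/0.0004047 = 0.4077 m/s.
Reynolds number Re = ρVD/μ = 1030 · 0.4077 · 0.0227 / 0.00115 = 8289.
Re > 4000 → turbulent. Relative roughness ε/D = 2.1e-06/0.0227 = 9.25e-05. Swamee-Jain: f = 0.25/(log₁₀[9.25e-05/3.7 + 5.74/8289^0.9])² = 0.25/(log₁₀[2.5e-05 + 0.00171])² = 0.25/(-2.761)² = 0.03278.
Total minor-loss coefficient ΣK = 3·0.37 + 2·0.15 = 1.41.
ΔP = [f·L/D + ΣK]·(ρV²/2) = [0.03278·1180/0.0227 + 1.41]·(1030·0.4077²/2) = [1704 + 1.41]·85.6 = 1.46e+05 Pa.

ΔP ≈ 146000 Pa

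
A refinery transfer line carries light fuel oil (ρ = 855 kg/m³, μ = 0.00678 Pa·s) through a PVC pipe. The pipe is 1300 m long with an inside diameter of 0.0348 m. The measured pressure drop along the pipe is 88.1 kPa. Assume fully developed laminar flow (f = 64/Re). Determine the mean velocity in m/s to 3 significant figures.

For laminar flow, f = 64/Re with Re = ρVD/μ, so Darcy-Weisbach reduces to ΔP = 32μLV/D². Solving for V: V = ΔP·D²/(32μL) = 8.81e+04·(0.0348)²/(32·0.00678·1300) = 0.3783 m/s.
Check: Re = ρVD/μ = 855·0.3783·0.0348/0.00678 = 1660 < 2300, so the laminar assumption holds.

V ≈ 0.378 m/s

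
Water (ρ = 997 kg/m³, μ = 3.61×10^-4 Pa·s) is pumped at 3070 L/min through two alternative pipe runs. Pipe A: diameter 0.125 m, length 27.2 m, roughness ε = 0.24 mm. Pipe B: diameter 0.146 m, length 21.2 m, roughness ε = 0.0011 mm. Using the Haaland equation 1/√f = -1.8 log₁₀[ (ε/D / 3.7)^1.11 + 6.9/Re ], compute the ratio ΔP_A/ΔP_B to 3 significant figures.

Pipe A: V = Q/A = 0.05117/0.01227 = 4.169 m/s; Re = 1.439e+06; ε/D = 0.00192; Haaland → f = 0.02333; ΔP_A = f(L/D)(ρV²/2) = 4.4e+04 Pa.
Pipe B: V = Q/A = 0.05117/0.01674 = 3.056 m/s; Re = 1.232e+06; ε/D = 7.53e-06; Haaland → f = 0.01134; ΔP_B = f(L/D)(ρV²/2) = 7670 Pa.
ΔP_A/ΔP_B = 4.4e+04/7670 = 5.74.

ΔP_A/ΔP_B ≈ 5.74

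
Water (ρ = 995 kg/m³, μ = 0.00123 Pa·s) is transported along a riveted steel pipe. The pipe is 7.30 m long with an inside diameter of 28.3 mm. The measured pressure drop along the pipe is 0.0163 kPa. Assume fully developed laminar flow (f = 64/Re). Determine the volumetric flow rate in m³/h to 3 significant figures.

For laminar flow, f = 64/Re with Re = ρVD/μ, so Darcy-Weisbach reduces to ΔP = 32μLV/D². Solving for V: V = ΔP·D²/(32μL) = 16.3·(0.0283)²/(32·0.00123·7.3) = 0.04543 m/s.
Check: Re = ρVD/μ = 995·0.04543·0.0283/0.00123 = 1040 < 2300, so the laminar assumption holds.
Q = V·A = 0.04543·(π/4·0.0283²) = 2.858e-05 m³/s = 0.103 m³/h.

Q ≈ 0.103 m³/h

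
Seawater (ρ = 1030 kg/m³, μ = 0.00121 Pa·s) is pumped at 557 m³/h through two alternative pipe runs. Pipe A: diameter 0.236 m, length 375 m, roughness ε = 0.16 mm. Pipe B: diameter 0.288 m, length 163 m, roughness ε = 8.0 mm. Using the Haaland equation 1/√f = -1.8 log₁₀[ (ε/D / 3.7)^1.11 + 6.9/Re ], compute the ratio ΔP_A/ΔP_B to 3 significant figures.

ΔP_A/ΔP_B ≈ 2.07

Pipe A: V = Q/A = 0.1547/0.04374 = 3.537 m/s; Re = 7.106e+05; ε/D = 0.000678; Haaland → f = 0.01843; ΔP_A = f(L/D)(ρV²/2) = 1.887e+05 Pa.
Pipe B: V = Q/A = 0.1547/0.06514 = 2.375 m/s; Re = 5.823e+05; ε/D = 0.0278; Haaland → f = 0.05556; ΔP_B = f(L/D)(ρV²/2) = 9.134e+04 Pa.
ΔP_A/ΔP_B = 1.887e+05/9.134e+04 = 2.07.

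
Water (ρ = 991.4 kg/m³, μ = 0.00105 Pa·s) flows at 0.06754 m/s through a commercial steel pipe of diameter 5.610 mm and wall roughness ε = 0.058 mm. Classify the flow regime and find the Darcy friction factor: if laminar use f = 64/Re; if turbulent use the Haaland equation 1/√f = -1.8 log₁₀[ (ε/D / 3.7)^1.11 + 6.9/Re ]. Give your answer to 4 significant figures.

f ≈ 0.1789

Re = ρVD/μ = 991.4·0.06754·0.00561/0.00105 = 357.8.
Re < 2300 → laminar, so f = 64/Re = 0.1789 (roughness is irrelevant in laminar flow).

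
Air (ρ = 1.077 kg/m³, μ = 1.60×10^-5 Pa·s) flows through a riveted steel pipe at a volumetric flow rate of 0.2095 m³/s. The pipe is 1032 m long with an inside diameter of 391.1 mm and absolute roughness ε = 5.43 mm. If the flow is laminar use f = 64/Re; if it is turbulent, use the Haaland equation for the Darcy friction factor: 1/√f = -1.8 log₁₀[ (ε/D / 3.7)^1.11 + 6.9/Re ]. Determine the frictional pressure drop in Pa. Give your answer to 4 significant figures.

ΔP ≈ 188.3 Pa

Cross-sectional area A = πD²/4 = π(0.3911)²/4 = 0.1201 m²; mean velocity V = Q/A = 0.2095/0.1201 = 1.744 m/s.
Reynolds number Re = ρVD/μ = 1.077 · 1.744 · 0.3911 / 1.6e-05 = 4.591e+04.
Re > 4000 → turbulent. Relative roughness ε/D = 0.00543/0.3911 = 0.0139. Haaland: 1/√f = -1.8 log₁₀[(0.0139/3.7)^1.11 + 6.9/4.591e+04] = -1.8 log₁₀[0.00203 + 0.00015] = 4.791, so f = 0.04357.
Darcy-Weisbach: ΔP = f(L/D)(ρV²/2) = 0.04357·(1032/0.3911)·(1.077·1.744²/2) = 0.04357·2639·1.638 = 188.3 Pa.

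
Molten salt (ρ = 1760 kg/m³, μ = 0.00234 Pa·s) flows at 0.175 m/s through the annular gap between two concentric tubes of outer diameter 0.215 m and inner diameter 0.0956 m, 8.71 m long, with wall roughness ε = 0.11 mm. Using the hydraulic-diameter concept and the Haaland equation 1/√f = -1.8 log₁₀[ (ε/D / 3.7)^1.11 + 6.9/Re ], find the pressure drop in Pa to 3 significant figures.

Hydraulic diameter D_h = 4A/P = D_o - D_i = 0.215 - 0.0956 = 0.1194 m.
Re = ρVD_h/μ = 1760·0.175·0.1194/0.00234 = 1.572e+04.
ε/D_h = 0.00011/0.1194 = 0.000921; Haaland gives 1/√f = -1.8 log₁₀[9.99e-05+0.000439] = 5.883, so f = 0.02889.
ΔP = f(L/D_h)(ρV²/2) = 0.02889·8.71/0.1194·26.95 = 56.8 Pa.

ΔP ≈ 56.8 Pa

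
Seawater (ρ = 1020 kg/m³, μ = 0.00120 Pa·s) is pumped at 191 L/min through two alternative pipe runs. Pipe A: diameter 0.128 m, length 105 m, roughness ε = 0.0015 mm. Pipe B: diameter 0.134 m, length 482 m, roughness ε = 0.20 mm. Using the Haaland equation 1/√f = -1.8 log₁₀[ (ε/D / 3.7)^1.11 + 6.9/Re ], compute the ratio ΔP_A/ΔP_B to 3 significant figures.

Pipe A: V = Q/A = 0.003183/0.01287 = 0.2474 m/s; Re = 2.692e+04; ε/D = 1.17e-05; Haaland → f = 0.02395; ΔP_A = f(L/D)(ρV²/2) = 613.2 Pa.
Pipe B: V = Q/A = 0.003183/0.0141 = 0.2257 m/s; Re = 2.571e+04; ε/D = 0.00149; Haaland → f = 0.02738; ΔP_B = f(L/D)(ρV²/2) = 2559 Pa.
ΔP_A/ΔP_B = 613.2/2559 = 0.240.

ΔP_A/ΔP_B ≈ 0.240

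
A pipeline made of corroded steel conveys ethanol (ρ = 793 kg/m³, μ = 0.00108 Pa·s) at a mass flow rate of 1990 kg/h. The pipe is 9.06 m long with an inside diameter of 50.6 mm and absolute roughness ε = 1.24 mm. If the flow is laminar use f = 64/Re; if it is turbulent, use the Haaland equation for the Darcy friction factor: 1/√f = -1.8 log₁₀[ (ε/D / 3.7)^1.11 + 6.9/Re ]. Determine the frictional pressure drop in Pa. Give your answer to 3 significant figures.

ṁ = 1990 kg/h = 1990/3600 = 0.5528 kg/s.
A = πD²/4 = π(0.0506)²/4 = 0.002011 m²; mean velocity V = ṁ/(ρA) = 0.5528/(793 · 0.002011) = 0.3466 m/s.
Reynolds number Re = ρVD/μ = 793 · 0.3466 · 0.0506 / 0.00108 = 1.288e+04.
Re > 4000 → turbulent. Relative roughness ε/D = 0.00124/0.0506 = 0.0245. Haaland: 1/√f = -1.8 log₁₀[(0.0245/3.7)^1.11 + 6.9/1.288e+04] = -1.8 log₁₀[0.00381 + 0.000536] = 4.251, so f = 0.05534.
Darcy-Weisbach: ΔP = f(L/D)(ρV²/2) = 0.05534·(9.06/0.0506)·(793·0.3466²/2) = 0.05534·179.1·47.64 = 472.1 Pa.

ΔP ≈ 472 Pa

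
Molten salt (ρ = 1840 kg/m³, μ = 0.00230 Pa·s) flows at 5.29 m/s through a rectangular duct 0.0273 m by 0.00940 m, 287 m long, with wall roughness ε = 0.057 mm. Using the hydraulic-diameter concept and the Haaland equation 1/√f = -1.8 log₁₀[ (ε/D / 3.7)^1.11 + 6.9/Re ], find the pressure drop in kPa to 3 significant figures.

Hydraulic diameter D_h = 4A/P = 4·(0.0273·0.0094)/(2·(0.0273+0.0094)) = 0.001026/0.0734 = 0.01398 m.
Re = ρVD_h/μ = 1840·5.29·0.01398/0.0023 = 5.918e+04.
ε/D_h = 5.7e-05/0.01398 = 0.00408; Haaland gives 1/√f = -1.8 log₁₀[0.000521+0.000117] = 5.752, so f = 0.03022.
ΔP = f(L/D_h)(ρV²/2) = 0.03022·287/0.01398·2.575e+04 = 1.597e+07 Pa.
ΔP = 16000 kPa.

ΔP ≈ 16000 kPa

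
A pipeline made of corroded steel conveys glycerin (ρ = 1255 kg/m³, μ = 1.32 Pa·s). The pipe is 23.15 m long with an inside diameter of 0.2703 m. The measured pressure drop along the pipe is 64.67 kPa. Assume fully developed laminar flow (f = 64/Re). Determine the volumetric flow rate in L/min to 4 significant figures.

Q ≈ 16640 L/min

For laminar flow, f = 64/Re with Re = ρVD/μ, so Darcy-Weisbach reduces to ΔP = 32μLV/D². Solving for V: V = ΔP·D²/(32μL) = 6.467e+04·(0.2703)²/(32·1.32·23.15) = 4.832 m/s.
Check: Re = ρVD/μ = 1255·4.832·0.2703/1.32 = 1242 < 2300, so the laminar assumption holds.
Q = V·A = 4.832·(π/4·0.2703²) = 0.2773 m³/s = 16640 L/min.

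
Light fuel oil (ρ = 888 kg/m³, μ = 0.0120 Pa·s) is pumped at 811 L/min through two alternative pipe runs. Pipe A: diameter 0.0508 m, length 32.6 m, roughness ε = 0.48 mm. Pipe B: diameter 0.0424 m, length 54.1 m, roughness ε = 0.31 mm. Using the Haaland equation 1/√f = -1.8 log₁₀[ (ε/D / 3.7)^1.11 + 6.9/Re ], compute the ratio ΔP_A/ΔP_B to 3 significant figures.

ΔP_A/ΔP_B ≈ 0.265

Pipe A: V = Q/A = 0.01352/0.002027 = 6.669 m/s; Re = 2.507e+04; ε/D = 0.00945; Haaland → f = 0.03948; ΔP_A = f(L/D)(ρV²/2) = 5.003e+05 Pa.
Pipe B: V = Q/A = 0.01352/0.001412 = 9.573 m/s; Re = 3.004e+04; ε/D = 0.00731; Haaland → f = 0.03641; ΔP_B = f(L/D)(ρV²/2) = 1.89e+06 Pa.
ΔP_A/ΔP_B = 5.003e+05/1.89e+06 = 0.265.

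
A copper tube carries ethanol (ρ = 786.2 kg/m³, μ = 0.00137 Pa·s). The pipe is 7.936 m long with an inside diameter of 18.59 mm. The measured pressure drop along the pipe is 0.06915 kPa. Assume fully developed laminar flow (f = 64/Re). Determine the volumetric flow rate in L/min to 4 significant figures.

For laminar flow, f = 64/Re with Re = ρVD/μ, so Darcy-Weisbach reduces to ΔP = 32μLV/D². Solving for V: V = ΔP·D²/(32μL) = 69.15·(0.01859)²/(32·0.00137·7.936) = 0.06869 m/s.
Check: Re = ρVD/μ = 786.2·0.06869·0.01859/0.00137 = 732.8 < 2300, so the laminar assumption holds.
Q = V·A = 0.06869·(π/4·0.01859²) = 1.864e-05 m³/s = 1.119 L/min.

Q ≈ 1.119 L/min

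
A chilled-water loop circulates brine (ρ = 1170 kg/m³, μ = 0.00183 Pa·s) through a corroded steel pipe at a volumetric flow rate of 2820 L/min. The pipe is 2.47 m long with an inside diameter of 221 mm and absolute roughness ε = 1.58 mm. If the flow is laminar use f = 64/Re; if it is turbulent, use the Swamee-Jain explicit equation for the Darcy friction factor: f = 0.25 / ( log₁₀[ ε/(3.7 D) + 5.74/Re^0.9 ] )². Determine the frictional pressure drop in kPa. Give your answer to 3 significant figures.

Q = 2820 L/min = 2820/60000 = 0.047 m³/s.
Cross-sectional area A = πD²/4 = π(0.221)²/4 = 0.03836 m²; mean velocity V = Q/A = 0.047/0.03836 = 1.225 m/s.
Reynolds number Re = ρVD/μ = 1170 · 1.225 · 0.221 / 0.00183 = 1.731e+05.
Re > 4000 → turbulent. Relative roughness ε/D = 0.00158/0.221 = 0.00715. Swamee-Jain: f = 0.25/(log₁₀[0.00715/3.7 + 5.74/1.731e+05^0.9])² = 0.25/(log₁₀[0.00193 + 0.000111])² = 0.25/(-2.69)² = 0.03456.
Darcy-Weisbach: ΔP = f(L/D)(ρV²/2) = 0.03456·(2.47/0.221)·(1170·1.225²/2) = 0.03456·11.18·878.2 = 339.2 Pa.
ΔP = 339.2 Pa = 0.339 kPa.

ΔP ≈ 0.339 kPa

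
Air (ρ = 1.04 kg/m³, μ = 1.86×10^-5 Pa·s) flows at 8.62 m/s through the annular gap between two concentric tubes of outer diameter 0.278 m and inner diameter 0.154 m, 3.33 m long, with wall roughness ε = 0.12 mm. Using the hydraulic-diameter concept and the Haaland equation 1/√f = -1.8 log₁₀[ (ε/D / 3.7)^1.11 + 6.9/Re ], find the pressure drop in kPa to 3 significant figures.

Hydraulic diameter D_h = 4A/P = D_o - D_i = 0.278 - 0.154 = 0.124 m.
Re = ρVD_h/μ = 1.04·8.62·0.124/1.86e-05 = 5.977e+04.
ε/D_h = 0.00012/0.124 = 0.000968; Haaland gives 1/√f = -1.8 log₁₀[0.000106+0.000115] = 6.58, so f = 0.0231.
ΔP = f(L/D_h)(ρV²/2) = 0.0231·3.33/0.124·38.64 = 23.97 Pa.
ΔP = 0.0240 kPa.

ΔP ≈ 0.0240 kPa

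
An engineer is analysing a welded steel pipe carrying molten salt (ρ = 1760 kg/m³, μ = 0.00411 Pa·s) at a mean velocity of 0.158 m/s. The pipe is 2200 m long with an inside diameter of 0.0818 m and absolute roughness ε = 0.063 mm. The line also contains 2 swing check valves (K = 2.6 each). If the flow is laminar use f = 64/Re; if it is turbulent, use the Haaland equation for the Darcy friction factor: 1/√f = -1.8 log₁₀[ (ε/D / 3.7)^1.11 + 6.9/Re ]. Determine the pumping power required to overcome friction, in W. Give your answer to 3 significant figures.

Reynolds number Re = ρVD/μ = 1760 · 0.158 · 0.0818 / 0.00411 = 5535.
Re > 4000 → turbulent. Relative roughness ε/D = 6.3e-05/0.0818 = 0.00077. Haaland: 1/√f = -1.8 log₁₀[(0.00077/3.7)^1.11 + 6.9/5535] = -1.8 log₁₀[8.19e-05 + 0.00125] = 5.178, so f = 0.0373.
Total minor-loss coefficient ΣK = 2·2.6 = 5.2.
ΔP = [f·L/D + ΣK]·(ρV²/2) = [0.0373·2200/0.0818 + 5.2]·(1760·0.158²/2) = [1003 + 5.2]·21.97 = 2.215e+04 Pa.
Q = V·A = 0.158·0.005255 = 0.0008303 m³/s.
Pumping power P = QΔP = 0.0008303·2.215e+04 = 18.39 W = 18.4 W.

P ≈ 18.4 W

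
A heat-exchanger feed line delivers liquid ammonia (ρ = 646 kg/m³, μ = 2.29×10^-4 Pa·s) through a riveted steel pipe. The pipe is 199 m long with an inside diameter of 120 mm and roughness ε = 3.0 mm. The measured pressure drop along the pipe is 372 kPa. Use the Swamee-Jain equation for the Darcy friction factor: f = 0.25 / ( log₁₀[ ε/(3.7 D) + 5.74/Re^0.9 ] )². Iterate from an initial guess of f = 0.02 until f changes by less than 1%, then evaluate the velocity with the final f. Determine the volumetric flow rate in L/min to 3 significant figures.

Q ≈ 2450 L/min

Rearranging Darcy-Weisbach: V = √(2·ΔP·D/(f·L·ρ)). With ε/D = 0.003/0.12 = 0.025, iterate starting from f = 0.02:
  f = 0.02 → V = √(2·3.72e+05·0.12/(0.02·199·646)) = 5.893 m/s; Re = ρVD/μ = 1.995e+06; f → 0.05312
  f = 0.05312 → V = 3.616 m/s; Re = 1.224e+06; f → 0.05314
Converged (Δf/f < 1%). With the final f = 0.05314: V = √(2·3.72e+05·0.12/(0.05314·199·646)) = 3.615 m/s.
Q = V·A = 3.615·(π/4·0.12²) = 0.04089 m³/s = 2450 L/min.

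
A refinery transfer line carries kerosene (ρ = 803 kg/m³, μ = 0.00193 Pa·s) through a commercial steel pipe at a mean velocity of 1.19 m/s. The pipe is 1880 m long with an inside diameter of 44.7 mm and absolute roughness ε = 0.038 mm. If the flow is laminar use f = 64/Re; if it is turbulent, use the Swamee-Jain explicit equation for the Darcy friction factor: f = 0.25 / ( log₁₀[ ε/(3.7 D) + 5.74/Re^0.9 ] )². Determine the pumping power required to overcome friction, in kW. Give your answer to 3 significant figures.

Reynolds number Re = ρVD/μ = 803 · 1.19 · 0.0447 / 0.00193 = 2.213e+04.
Re > 4000 → turbulent. Relative roughness ε/D = 3.8e-05/0.0447 = 0.00085. Swamee-Jain: f = 0.25/(log₁₀[0.00085/3.7 + 5.74/2.213e+04^0.9])² = 0.25/(log₁₀[0.00023 + 0.000705])² = 0.25/(-3.029)² = 0.02725.
Darcy-Weisbach: ΔP = f(L/D)(ρV²/2) = 0.02725·(1880/0.0447)·(803·1.19²/2) = 0.02725·4.206e+04·568.6 = 6.515e+05 Pa.
Q = V·A = 1.19·0.001569 = 0.001867 m³/s.
Pumping power P = QΔP = 0.001867·6.515e+05 = 1217 W = 1.22 kW.

P ≈ 1.22 kW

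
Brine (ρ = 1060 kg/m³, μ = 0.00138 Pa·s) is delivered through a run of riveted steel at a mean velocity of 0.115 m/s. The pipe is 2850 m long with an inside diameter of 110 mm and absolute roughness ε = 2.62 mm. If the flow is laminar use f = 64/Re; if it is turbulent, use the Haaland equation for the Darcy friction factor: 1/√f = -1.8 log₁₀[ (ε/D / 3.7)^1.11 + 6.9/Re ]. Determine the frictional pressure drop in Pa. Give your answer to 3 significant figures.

ΔP ≈ 10100 Pa

Reynolds number Re = ρVD/μ = 1060 · 0.115 · 0.11 / 0.00138 = 9717.
Re > 4000 → turbulent. Relative roughness ε/D = 0.00262/0.11 = 0.0238. Haaland: 1/√f = -1.8 log₁₀[(0.0238/3.7)^1.11 + 6.9/9717] = -1.8 log₁₀[0.0037 + 0.00071] = 4.241, so f = 0.0556.
Darcy-Weisbach: ΔP = f(L/D)(ρV²/2) = 0.0556·(2850/0.11)·(1060·0.115²/2) = 0.0556·2.591e+04·7.009 = 1.01e+04 Pa.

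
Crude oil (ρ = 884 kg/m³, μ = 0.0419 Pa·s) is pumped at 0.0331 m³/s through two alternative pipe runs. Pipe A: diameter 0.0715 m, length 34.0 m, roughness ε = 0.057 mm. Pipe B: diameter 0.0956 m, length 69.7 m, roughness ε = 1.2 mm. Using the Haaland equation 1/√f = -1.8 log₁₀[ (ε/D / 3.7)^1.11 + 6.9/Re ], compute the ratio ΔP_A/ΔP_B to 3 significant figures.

Pipe A: V = Q/A = 0.0331/0.004015 = 8.244 m/s; Re = 1.244e+04; ε/D = 0.000797; Haaland → f = 0.03026; ΔP_A = f(L/D)(ρV²/2) = 4.322e+05 Pa.
Pipe B: V = Q/A = 0.0331/0.007178 = 4.611 m/s; Re = 9301; ε/D = 0.0126; Haaland → f = 0.04593; ΔP_B = f(L/D)(ρV²/2) = 3.147e+05 Pa.
ΔP_A/ΔP_B = 4.322e+05/3.147e+05 = 1.37.

ΔP_A/ΔP_B ≈ 1.37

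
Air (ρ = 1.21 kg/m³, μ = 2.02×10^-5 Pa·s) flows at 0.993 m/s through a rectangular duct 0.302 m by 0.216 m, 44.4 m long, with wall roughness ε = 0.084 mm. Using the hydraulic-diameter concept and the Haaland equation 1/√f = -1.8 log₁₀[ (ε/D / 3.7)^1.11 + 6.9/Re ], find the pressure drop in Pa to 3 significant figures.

Hydraulic diameter D_h = 4A/P = 4·(0.302·0.216)/(2·(0.302+0.216)) = 0.2609/1.036 = 0.2519 m.
Re = ρVD_h/μ = 1.21·0.993·0.2519/2.02e-05 = 1.498e+04.
ε/D_h = 8.4e-05/0.2519 = 0.000334; Haaland gives 1/√f = -1.8 log₁₀[3.24e-05+0.000461] = 5.953, so f = 0.02822.
ΔP = f(L/D_h)(ρV²/2) = 0.02822·44.4/0.2519·0.5966 = 2.968 Pa.

ΔP ≈ 2.97 Pa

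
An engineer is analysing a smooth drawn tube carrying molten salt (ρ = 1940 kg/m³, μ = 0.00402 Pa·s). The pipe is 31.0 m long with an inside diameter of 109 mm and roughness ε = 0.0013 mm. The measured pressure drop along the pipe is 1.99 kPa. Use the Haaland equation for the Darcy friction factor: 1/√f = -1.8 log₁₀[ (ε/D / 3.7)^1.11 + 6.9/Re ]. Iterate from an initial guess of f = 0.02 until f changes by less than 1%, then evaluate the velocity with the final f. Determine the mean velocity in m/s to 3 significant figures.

Rearranging Darcy-Weisbach: V = √(2·ΔP·D/(f·L·ρ)). With ε/D = 1.3e-06/0.109 = 1.19e-05, iterate starting from f = 0.02:
  f = 0.02 → V = √(2·1990·0.109/(0.02·31·1940)) = 0.6006 m/s; Re = ρVD/μ = 3.159e+04; f → 0.02305
  f = 0.02305 → V = 0.5594 m/s; Re = 2.943e+04; f → 0.02344
  f = 0.02344 → V = 0.5547 m/s; Re = 2.918e+04; f → 0.02349
Converged (Δf/f < 1%). With the final f = 0.02349: V = √(2·1990·0.109/(0.02349·31·1940)) = 0.5541 m/s.

V ≈ 0.554 m/s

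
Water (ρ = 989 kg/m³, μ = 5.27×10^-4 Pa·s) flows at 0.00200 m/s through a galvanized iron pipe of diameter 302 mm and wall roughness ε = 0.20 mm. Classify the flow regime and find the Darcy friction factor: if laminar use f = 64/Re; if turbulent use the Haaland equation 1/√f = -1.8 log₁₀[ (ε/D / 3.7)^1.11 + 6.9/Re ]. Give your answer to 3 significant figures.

Re = ρVD/μ = 989·0.002·0.302/0.000527 = 1134.
Re < 2300 → laminar, so f = 64/Re = 0.05646 (roughness is irrelevant in laminar flow).

f ≈ 0.0565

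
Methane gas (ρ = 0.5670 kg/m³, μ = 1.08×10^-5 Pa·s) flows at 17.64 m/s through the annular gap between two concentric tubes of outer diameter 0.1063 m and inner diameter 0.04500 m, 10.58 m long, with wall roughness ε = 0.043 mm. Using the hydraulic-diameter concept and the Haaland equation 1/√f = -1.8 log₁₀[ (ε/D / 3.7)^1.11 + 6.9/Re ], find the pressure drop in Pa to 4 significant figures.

Hydraulic diameter D_h = 4A/P = D_o - D_i = 0.1063 - 0.045 = 0.0613 m.
Re = ρVD_h/μ = 0.567·17.64·0.0613/1.08e-05 = 5.677e+04.
ε/D_h = 4.3e-05/0.0613 = 0.000701; Haaland gives 1/√f = -1.8 log₁₀[7.39e-05+0.000122] = 6.676, so f = 0.02243.
ΔP = f(L/D_h)(ρV²/2) = 0.02243·10.58/0.0613·88.22 = 341.6 Pa.

ΔP ≈ 341.6 Pa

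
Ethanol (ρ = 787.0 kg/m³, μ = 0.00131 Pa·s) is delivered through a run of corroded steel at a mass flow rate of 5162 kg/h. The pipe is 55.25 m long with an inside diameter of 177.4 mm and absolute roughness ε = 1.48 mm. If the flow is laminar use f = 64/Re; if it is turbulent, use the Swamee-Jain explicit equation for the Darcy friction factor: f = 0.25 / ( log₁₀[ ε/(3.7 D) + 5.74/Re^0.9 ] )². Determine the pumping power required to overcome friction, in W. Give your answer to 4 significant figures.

ṁ = 5162 kg/h = 5162/3600 = 1.434 kg/s.
A = πD²/4 = π(0.1774)²/4 = 0.02472 m²; mean velocity V = ṁ/(ρA) = 1.434/(787 · 0.02472) = 0.07371 m/s.
Reynolds number Re = ρVD/μ = 787 · 0.07371 · 0.1774 / 0.00131 = 7856.
Re > 4000 → turbulent. Relative roughness ε/D = 0.00148/0.1774 = 0.00834. Swamee-Jain: f = 0.25/(log₁₀[0.00834/3.7 + 5.74/7856^0.9])² = 0.25/(log₁₀[0.00225 + 0.00179])² = 0.25/(-2.393)² = 0.04366.
Darcy-Weisbach: ΔP = f(L/D)(ρV²/2) = 0.04366·(55.25/0.1774)·(787·0.07371²/2) = 0.04366·311.4·2.138 = 29.07 Pa.
Q = ṁ/ρ = 1.434/787 = 0.001822 m³/s.
Pumping power P = QΔP = 0.001822·29.07 = 0.052970 W = 0.05297 W.

P ≈ 0.05297 W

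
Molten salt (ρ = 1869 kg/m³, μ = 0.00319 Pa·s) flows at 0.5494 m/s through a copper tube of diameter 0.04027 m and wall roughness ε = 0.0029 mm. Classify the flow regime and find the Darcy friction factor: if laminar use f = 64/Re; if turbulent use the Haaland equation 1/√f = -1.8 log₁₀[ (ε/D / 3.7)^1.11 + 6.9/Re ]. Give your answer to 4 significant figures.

Re = ρVD/μ = 1869·0.5494·0.04027/0.00319 = 1.296e+04.
Re > 4000 → turbulent. ε/D = 2.9e-06/0.04027 = 7.2e-05; Haaland: 1/√f = -1.8 log₁₀[5.9e-06 + 0.000532] = 5.884, so f = 0.02888.

f ≈ 0.02888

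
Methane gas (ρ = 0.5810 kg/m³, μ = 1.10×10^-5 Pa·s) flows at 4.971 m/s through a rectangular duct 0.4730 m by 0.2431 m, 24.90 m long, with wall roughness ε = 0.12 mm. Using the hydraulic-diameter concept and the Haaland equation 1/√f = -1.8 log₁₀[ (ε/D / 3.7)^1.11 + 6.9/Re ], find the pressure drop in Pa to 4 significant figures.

ΔP ≈ 11.14 Pa

Hydraulic diameter D_h = 4A/P = 4·(0.473·0.2431)/(2·(0.473+0.2431)) = 0.4599/1.432 = 0.3211 m.
Re = ρVD_h/μ = 0.581·4.971·0.3211/1.1e-05 = 8.432e+04.
ε/D_h = 0.00012/0.3211 = 0.000374; Haaland gives 1/√f = -1.8 log₁₀[3.67e-05+8.18e-05] = 7.067, so f = 0.02002.
ΔP = f(L/D_h)(ρV²/2) = 0.02002·24.9/0.3211·7.178 = 11.14 Pa.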